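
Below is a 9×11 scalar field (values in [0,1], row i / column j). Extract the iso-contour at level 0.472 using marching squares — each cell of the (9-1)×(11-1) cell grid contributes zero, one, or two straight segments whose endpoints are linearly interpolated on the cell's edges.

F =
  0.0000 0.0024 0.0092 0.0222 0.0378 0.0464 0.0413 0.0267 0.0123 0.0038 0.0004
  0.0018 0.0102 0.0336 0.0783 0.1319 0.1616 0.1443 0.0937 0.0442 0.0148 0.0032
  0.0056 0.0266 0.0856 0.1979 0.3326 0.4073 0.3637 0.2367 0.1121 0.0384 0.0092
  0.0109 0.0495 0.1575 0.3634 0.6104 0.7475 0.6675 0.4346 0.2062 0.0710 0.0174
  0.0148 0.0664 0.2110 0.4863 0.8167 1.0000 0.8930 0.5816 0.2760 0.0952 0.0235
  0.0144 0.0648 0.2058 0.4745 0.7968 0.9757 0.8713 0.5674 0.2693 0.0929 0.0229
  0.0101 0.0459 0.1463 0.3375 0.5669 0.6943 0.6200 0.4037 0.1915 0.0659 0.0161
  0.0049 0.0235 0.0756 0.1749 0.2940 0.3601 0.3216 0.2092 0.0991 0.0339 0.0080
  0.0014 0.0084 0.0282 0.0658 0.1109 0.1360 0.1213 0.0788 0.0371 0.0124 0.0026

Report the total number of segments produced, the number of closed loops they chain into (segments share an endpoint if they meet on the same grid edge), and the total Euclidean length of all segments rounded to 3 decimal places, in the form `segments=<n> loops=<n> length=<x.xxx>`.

cell (2,3): code 0100 → (2.502,4.000)–(3.000,3.440)
cell (2,4): code 1100 → (2.190,5.000)–(2.502,4.000)
cell (2,5): code 1100 → (2.356,6.000)–(2.190,5.000)
cell (2,6): code 1000 → (3.000,6.839)–(2.356,6.000)
cell (3,2): code 0100 → (3.884,3.000)–(4.000,2.948)
cell (3,3): code 1110 → (3.000,3.440)–(3.884,3.000)
cell (3,6): code 1101 → (3.254,7.000)–(3.000,6.839)
cell (3,7): code 1000 → (4.000,7.359)–(3.254,7.000)
cell (4,2): code 0110 → (4.000,2.948)–(5.000,2.991)
cell (4,7): code 1001 → (5.000,7.320)–(4.000,7.359)
cell (5,2): code 0010 → (5.000,2.991)–(5.018,3.000)
cell (5,3): code 0111 → (5.018,3.000)–(6.000,3.586)
cell (5,6): code 1011 → (6.000,6.684)–(5.583,7.000)
cell (5,7): code 0001 → (5.583,7.000)–(5.000,7.320)
cell (6,3): code 0010 → (6.000,3.586)–(6.348,4.000)
cell (6,4): code 0011 → (6.348,4.000)–(6.665,5.000)
cell (6,5): code 0011 → (6.665,5.000)–(6.496,6.000)
cell (6,6): code 0001 → (6.496,6.000)–(6.000,6.684)
total: 18 segments, chained into 1 closed loop(s), length Σ = 13.913910

segments=18 loops=1 length=13.914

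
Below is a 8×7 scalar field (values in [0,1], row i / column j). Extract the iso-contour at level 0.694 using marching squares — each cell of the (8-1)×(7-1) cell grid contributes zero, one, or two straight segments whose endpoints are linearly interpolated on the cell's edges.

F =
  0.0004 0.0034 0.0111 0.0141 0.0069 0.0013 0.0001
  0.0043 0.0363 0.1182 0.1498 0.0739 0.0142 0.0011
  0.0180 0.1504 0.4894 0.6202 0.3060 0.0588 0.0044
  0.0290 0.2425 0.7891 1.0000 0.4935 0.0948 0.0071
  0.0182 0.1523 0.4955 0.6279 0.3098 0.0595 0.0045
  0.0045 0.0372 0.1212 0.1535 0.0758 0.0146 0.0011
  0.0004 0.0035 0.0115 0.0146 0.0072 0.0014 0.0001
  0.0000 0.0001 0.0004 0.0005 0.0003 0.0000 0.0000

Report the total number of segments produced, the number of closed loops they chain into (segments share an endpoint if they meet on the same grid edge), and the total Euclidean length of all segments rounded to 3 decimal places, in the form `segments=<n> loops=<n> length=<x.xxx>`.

cell (2,1): code 0100 → (2.683,2.000)–(3.000,1.826)
cell (2,2): code 1100 → (2.194,3.000)–(2.683,2.000)
cell (2,3): code 1000 → (3.000,3.604)–(2.194,3.000)
cell (3,1): code 0010 → (3.000,1.826)–(3.324,2.000)
cell (3,2): code 0011 → (3.324,2.000)–(3.822,3.000)
cell (3,3): code 0001 → (3.822,3.000)–(3.000,3.604)
total: 6 segments, chained into 1 closed loop(s), length Σ = 4.987251

segments=6 loops=1 length=4.987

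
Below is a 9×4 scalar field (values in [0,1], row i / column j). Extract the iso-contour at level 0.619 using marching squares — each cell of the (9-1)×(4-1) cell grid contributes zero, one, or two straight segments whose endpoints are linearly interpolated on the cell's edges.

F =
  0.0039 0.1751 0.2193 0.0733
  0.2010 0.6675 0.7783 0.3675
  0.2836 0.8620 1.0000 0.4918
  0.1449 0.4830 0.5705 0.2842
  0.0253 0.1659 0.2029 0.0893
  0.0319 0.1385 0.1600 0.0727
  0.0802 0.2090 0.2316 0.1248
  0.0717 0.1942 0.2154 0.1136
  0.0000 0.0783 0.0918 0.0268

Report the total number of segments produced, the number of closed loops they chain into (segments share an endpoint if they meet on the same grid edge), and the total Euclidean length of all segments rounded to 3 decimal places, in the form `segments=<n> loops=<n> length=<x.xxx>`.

segments=8 loops=1 length=6.712

cell (0,0): code 0100 → (0.902,1.000)–(1.000,0.896)
cell (0,1): code 1100 → (0.715,2.000)–(0.902,1.000)
cell (0,2): code 1000 → (1.000,2.388)–(0.715,2.000)
cell (1,0): code 0110 → (1.000,0.896)–(2.000,0.580)
cell (1,2): code 1001 → (2.000,2.750)–(1.000,2.388)
cell (2,0): code 0010 → (2.000,0.580)–(2.641,1.000)
cell (2,1): code 0011 → (2.641,1.000)–(2.887,2.000)
cell (2,2): code 0001 → (2.887,2.000)–(2.000,2.750)
total: 8 segments, chained into 1 closed loop(s), length Σ = 6.711740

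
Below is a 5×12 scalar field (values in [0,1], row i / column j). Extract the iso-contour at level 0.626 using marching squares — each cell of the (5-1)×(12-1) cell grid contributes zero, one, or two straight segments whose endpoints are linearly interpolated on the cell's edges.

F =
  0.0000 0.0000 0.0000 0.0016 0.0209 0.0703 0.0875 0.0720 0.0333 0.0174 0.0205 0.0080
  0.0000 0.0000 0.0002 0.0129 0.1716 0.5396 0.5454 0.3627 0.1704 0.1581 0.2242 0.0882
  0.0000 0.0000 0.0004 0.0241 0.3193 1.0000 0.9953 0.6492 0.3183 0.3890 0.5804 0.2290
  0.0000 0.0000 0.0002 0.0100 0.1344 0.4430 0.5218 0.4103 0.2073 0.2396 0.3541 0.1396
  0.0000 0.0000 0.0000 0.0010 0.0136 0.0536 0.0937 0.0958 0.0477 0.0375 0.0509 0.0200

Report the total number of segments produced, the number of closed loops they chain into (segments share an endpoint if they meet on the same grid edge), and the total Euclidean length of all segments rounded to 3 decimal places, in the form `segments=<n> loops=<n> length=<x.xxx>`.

cell (1,4): code 0100 → (1.188,5.000)–(2.000,4.451)
cell (1,5): code 1100 → (1.179,6.000)–(1.188,5.000)
cell (1,6): code 1100 → (1.919,7.000)–(1.179,6.000)
cell (1,7): code 1000 → (2.000,7.070)–(1.919,7.000)
cell (2,4): code 0010 → (2.000,4.451)–(2.671,5.000)
cell (2,5): code 0011 → (2.671,5.000)–(2.780,6.000)
cell (2,6): code 0011 → (2.780,6.000)–(2.097,7.000)
cell (2,7): code 0001 → (2.097,7.000)–(2.000,7.070)
total: 8 segments, chained into 1 closed loop(s), length Σ = 6.535927

segments=8 loops=1 length=6.536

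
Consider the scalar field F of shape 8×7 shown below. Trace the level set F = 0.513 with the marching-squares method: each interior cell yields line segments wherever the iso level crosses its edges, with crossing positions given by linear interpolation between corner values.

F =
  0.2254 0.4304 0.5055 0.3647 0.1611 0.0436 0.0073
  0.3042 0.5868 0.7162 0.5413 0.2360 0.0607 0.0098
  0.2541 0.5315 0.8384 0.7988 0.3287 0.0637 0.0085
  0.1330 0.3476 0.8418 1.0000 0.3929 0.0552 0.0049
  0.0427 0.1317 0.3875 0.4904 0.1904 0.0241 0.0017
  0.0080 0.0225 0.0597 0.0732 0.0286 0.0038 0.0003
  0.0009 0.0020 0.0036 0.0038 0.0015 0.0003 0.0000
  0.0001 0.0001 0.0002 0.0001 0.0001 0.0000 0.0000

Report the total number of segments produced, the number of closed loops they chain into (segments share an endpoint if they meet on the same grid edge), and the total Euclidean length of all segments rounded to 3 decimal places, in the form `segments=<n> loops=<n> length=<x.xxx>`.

segments=12 loops=1 length=10.622

cell (0,0): code 0100 → (0.528,1.000)–(1.000,0.739)
cell (0,1): code 1100 → (0.036,2.000)–(0.528,1.000)
cell (0,2): code 1100 → (0.840,3.000)–(0.036,2.000)
cell (0,3): code 1000 → (1.000,3.093)–(0.840,3.000)
cell (1,0): code 0110 → (1.000,0.739)–(2.000,0.933)
cell (1,3): code 1001 → (2.000,3.608)–(1.000,3.093)
cell (2,0): code 0010 → (2.000,0.933)–(2.101,1.000)
cell (2,1): code 0111 → (2.101,1.000)–(3.000,1.335)
cell (2,3): code 1001 → (3.000,3.802)–(2.000,3.608)
cell (3,1): code 0010 → (3.000,1.335)–(3.724,2.000)
cell (3,2): code 0011 → (3.724,2.000)–(3.956,3.000)
cell (3,3): code 0001 → (3.956,3.000)–(3.000,3.802)
total: 12 segments, chained into 1 closed loop(s), length Σ = 10.622413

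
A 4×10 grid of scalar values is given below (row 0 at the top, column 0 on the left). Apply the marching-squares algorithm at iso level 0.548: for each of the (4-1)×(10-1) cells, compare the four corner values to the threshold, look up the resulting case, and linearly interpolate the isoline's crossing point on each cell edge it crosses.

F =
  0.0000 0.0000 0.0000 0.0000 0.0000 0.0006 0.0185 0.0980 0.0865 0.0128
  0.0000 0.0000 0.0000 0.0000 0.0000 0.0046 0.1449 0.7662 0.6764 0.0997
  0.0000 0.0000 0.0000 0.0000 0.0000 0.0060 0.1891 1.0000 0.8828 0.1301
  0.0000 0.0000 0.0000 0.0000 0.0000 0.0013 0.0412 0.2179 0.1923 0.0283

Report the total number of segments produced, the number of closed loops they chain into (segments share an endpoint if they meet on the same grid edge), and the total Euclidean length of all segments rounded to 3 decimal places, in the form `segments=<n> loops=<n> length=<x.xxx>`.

cell (0,6): code 0100 → (0.673,7.000)–(1.000,6.649)
cell (0,7): code 1100 → (0.782,8.000)–(0.673,7.000)
cell (0,8): code 1000 → (1.000,8.223)–(0.782,8.000)
cell (1,6): code 0110 → (1.000,6.649)–(2.000,6.443)
cell (1,8): code 1001 → (2.000,8.445)–(1.000,8.223)
cell (2,6): code 0010 → (2.000,6.443)–(2.578,7.000)
cell (2,7): code 0011 → (2.578,7.000)–(2.485,8.000)
cell (2,8): code 0001 → (2.485,8.000)–(2.000,8.445)
total: 8 segments, chained into 1 closed loop(s), length Σ = 6.307491

segments=8 loops=1 length=6.307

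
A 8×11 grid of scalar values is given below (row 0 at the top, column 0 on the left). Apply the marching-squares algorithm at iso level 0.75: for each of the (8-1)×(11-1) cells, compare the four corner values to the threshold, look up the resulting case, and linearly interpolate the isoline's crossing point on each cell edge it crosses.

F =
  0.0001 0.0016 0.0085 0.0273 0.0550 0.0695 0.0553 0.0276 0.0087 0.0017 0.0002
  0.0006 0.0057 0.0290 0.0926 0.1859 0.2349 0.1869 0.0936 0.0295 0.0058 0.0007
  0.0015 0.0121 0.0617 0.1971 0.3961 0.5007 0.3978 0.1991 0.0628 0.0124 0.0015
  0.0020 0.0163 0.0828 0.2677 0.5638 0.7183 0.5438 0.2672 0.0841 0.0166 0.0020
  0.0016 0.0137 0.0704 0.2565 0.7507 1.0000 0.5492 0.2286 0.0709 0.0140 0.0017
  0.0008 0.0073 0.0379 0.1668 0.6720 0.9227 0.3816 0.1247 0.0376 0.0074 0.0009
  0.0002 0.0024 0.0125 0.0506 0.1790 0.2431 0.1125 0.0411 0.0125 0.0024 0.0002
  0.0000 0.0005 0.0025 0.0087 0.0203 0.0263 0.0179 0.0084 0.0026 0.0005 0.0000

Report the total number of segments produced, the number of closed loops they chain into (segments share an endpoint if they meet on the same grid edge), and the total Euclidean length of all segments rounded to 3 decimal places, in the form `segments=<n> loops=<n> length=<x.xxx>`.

cell (3,3): code 0100 → (3.996,4.000)–(4.000,3.999)
cell (3,4): code 1100 → (3.113,5.000)–(3.996,4.000)
cell (3,5): code 1000 → (4.000,5.555)–(3.113,5.000)
cell (4,3): code 0010 → (4.000,3.999)–(4.009,4.000)
cell (4,4): code 0111 → (4.009,4.000)–(5.000,4.311)
cell (4,5): code 1001 → (5.000,5.319)–(4.000,5.555)
cell (5,4): code 0010 → (5.000,4.311)–(5.254,5.000)
cell (5,5): code 0001 → (5.254,5.000)–(5.000,5.319)
total: 8 segments, chained into 1 closed loop(s), length Σ = 5.602383

segments=8 loops=1 length=5.602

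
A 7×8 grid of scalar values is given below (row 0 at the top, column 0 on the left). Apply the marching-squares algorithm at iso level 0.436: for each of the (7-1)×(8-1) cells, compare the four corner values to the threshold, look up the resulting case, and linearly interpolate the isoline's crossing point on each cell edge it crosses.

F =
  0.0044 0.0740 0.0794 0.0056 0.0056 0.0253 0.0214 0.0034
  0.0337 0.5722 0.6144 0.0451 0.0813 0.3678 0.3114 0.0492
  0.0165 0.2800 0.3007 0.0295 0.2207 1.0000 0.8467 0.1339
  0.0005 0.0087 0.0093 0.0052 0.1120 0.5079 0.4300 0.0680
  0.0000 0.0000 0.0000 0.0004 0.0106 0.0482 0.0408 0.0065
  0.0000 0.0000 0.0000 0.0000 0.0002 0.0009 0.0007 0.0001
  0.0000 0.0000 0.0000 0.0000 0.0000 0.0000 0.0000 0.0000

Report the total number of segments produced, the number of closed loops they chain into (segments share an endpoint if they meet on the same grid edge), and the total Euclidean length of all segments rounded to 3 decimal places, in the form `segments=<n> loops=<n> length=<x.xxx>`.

cell (0,0): code 0100 → (0.727,1.000)–(1.000,0.747)
cell (0,1): code 1100 → (0.667,2.000)–(0.727,1.000)
cell (0,2): code 1000 → (1.000,2.313)–(0.667,2.000)
cell (1,0): code 0010 → (1.000,0.747)–(1.466,1.000)
cell (1,1): code 0011 → (1.466,1.000)–(1.569,2.000)
cell (1,2): code 0001 → (1.569,2.000)–(1.000,2.313)
cell (1,4): code 0100 → (1.108,5.000)–(2.000,4.276)
cell (1,5): code 1100 → (1.233,6.000)–(1.108,5.000)
cell (1,6): code 1000 → (2.000,6.576)–(1.233,6.000)
cell (2,4): code 0110 → (2.000,4.276)–(3.000,4.818)
cell (2,5): code 1011 → (3.000,5.923)–(2.986,6.000)
cell (2,6): code 0001 → (2.986,6.000)–(2.000,6.576)
cell (3,4): code 0010 → (3.000,4.818)–(3.156,5.000)
cell (3,5): code 0001 → (3.156,5.000)–(3.000,5.923)
total: 14 segments, chained into 2 closed loop(s), length Σ = 10.666073

segments=14 loops=2 length=10.666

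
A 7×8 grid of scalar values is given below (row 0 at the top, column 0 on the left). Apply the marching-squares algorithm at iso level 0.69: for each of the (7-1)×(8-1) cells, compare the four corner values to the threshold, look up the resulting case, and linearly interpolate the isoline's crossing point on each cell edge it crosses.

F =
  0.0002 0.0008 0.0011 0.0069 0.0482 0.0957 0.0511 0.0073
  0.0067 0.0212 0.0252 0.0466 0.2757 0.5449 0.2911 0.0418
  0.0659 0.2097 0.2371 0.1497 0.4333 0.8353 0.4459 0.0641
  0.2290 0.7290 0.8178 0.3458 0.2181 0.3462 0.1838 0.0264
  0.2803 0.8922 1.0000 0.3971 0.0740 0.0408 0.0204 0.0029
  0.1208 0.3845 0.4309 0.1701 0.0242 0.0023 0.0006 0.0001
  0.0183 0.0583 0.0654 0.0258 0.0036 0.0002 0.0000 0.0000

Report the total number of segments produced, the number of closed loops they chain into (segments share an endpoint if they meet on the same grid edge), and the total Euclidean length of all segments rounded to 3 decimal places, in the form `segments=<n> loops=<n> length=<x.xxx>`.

cell (1,4): code 0100 → (1.500,5.000)–(2.000,4.639)
cell (1,5): code 1000 → (2.000,5.373)–(1.500,5.000)
cell (2,0): code 0100 → (2.925,1.000)–(3.000,0.922)
cell (2,1): code 1100 → (2.780,2.000)–(2.925,1.000)
cell (2,2): code 1000 → (3.000,2.271)–(2.780,2.000)
cell (2,4): code 0010 → (2.000,4.639)–(2.297,5.000)
cell (2,5): code 0001 → (2.297,5.000)–(2.000,5.373)
cell (3,0): code 0110 → (3.000,0.922)–(4.000,0.670)
cell (3,2): code 1001 → (4.000,2.514)–(3.000,2.271)
cell (4,0): code 0010 → (4.000,0.670)–(4.398,1.000)
cell (4,1): code 0011 → (4.398,1.000)–(4.545,2.000)
cell (4,2): code 0001 → (4.545,2.000)–(4.000,2.514)
total: 12 segments, chained into 2 closed loop(s), length Σ = 7.991686

segments=12 loops=2 length=7.992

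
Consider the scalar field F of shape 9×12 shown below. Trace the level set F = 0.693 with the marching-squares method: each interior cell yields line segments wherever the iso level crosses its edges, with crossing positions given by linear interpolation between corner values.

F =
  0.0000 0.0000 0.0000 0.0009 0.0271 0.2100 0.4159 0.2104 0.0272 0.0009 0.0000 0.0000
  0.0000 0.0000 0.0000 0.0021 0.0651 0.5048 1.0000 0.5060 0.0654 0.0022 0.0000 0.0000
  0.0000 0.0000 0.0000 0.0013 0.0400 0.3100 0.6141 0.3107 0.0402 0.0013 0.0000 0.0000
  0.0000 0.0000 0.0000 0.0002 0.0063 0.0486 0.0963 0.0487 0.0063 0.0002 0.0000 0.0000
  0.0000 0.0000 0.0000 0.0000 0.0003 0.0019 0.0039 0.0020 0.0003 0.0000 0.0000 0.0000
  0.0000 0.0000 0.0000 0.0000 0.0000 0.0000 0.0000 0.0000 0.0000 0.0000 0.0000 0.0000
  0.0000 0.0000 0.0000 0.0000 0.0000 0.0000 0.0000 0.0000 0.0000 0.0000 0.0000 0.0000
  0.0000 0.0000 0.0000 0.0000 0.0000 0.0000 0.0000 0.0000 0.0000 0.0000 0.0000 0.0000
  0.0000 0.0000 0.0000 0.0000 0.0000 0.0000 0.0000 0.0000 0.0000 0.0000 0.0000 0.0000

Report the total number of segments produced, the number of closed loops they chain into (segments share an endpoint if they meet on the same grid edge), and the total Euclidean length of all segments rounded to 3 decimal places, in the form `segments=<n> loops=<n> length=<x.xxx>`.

segments=4 loops=1 length=3.645

cell (0,5): code 0100 → (0.474,6.000)–(1.000,5.380)
cell (0,6): code 1000 → (1.000,6.621)–(0.474,6.000)
cell (1,5): code 0010 → (1.000,5.380)–(1.796,6.000)
cell (1,6): code 0001 → (1.796,6.000)–(1.000,6.621)
total: 4 segments, chained into 1 closed loop(s), length Σ = 3.644764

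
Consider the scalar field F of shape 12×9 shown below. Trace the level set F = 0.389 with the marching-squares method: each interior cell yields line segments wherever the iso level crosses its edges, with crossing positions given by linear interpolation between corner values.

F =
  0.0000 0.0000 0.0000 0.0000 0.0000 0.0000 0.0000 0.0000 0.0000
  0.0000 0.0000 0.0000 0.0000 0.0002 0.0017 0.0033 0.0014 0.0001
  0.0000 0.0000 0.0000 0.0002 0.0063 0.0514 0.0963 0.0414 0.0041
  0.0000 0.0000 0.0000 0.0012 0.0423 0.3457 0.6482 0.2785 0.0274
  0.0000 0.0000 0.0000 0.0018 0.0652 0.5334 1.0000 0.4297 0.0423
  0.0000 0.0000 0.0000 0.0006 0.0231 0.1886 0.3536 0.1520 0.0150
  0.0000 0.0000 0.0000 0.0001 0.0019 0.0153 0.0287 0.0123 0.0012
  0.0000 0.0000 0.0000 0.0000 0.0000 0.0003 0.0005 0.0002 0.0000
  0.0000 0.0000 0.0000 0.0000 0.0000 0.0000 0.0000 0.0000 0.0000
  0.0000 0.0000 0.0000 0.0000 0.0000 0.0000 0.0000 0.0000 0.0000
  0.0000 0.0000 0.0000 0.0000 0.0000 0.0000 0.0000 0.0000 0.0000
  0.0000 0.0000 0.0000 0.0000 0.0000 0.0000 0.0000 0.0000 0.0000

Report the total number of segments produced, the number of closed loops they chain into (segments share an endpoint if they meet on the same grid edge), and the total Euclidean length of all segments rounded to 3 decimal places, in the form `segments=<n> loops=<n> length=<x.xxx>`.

cell (2,5): code 0100 → (2.530,6.000)–(3.000,5.143)
cell (2,6): code 1000 → (3.000,6.701)–(2.530,6.000)
cell (3,4): code 0100 → (3.231,5.000)–(4.000,4.692)
cell (3,5): code 1110 → (3.000,5.143)–(3.231,5.000)
cell (3,6): code 1101 → (3.731,7.000)–(3.000,6.701)
cell (3,7): code 1000 → (4.000,7.105)–(3.731,7.000)
cell (4,4): code 0010 → (4.000,4.692)–(4.419,5.000)
cell (4,5): code 0011 → (4.419,5.000)–(4.945,6.000)
cell (4,6): code 0011 → (4.945,6.000)–(4.147,7.000)
cell (4,7): code 0001 → (4.147,7.000)–(4.000,7.105)
total: 10 segments, chained into 1 closed loop(s), length Σ = 7.110191

segments=10 loops=1 length=7.110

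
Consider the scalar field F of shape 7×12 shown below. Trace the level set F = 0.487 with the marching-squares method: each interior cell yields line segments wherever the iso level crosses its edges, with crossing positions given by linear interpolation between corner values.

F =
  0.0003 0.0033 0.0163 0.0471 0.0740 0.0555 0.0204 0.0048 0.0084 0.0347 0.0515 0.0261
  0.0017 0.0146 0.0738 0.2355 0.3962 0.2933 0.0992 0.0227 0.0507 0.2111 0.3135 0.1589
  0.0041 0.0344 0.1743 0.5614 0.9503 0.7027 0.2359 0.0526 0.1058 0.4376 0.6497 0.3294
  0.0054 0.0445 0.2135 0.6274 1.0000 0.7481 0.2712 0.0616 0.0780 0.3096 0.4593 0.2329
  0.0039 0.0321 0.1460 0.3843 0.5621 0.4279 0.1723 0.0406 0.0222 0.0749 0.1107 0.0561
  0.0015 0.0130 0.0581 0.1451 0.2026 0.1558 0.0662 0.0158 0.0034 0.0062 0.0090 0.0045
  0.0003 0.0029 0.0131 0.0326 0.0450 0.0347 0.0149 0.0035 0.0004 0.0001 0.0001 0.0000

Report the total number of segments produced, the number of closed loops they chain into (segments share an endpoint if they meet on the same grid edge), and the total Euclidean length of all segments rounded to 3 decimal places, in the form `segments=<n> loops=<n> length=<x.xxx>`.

cell (1,2): code 0100 → (1.772,3.000)–(2.000,2.808)
cell (1,3): code 1100 → (1.164,4.000)–(1.772,3.000)
cell (1,4): code 1100 → (1.473,5.000)–(1.164,4.000)
cell (1,5): code 1000 → (2.000,5.462)–(1.473,5.000)
cell (1,9): code 0100 → (1.516,10.000)–(2.000,9.233)
cell (1,10): code 1000 → (2.000,10.508)–(1.516,10.000)
cell (2,2): code 0110 → (2.000,2.808)–(3.000,2.661)
cell (2,5): code 1001 → (3.000,5.547)–(2.000,5.462)
cell (2,9): code 0010 → (2.000,9.233)–(2.855,10.000)
cell (2,10): code 0001 → (2.855,10.000)–(2.000,10.508)
cell (3,2): code 0010 → (3.000,2.661)–(3.578,3.000)
cell (3,3): code 0111 → (3.578,3.000)–(4.000,3.578)
cell (3,4): code 1011 → (4.000,4.560)–(3.815,5.000)
cell (3,5): code 0001 → (3.815,5.000)–(3.000,5.547)
cell (4,3): code 0010 → (4.000,3.578)–(4.209,4.000)
cell (4,4): code 0001 → (4.209,4.000)–(4.000,4.560)
total: 16 segments, chained into 2 closed loop(s), length Σ = 12.895201

segments=16 loops=2 length=12.895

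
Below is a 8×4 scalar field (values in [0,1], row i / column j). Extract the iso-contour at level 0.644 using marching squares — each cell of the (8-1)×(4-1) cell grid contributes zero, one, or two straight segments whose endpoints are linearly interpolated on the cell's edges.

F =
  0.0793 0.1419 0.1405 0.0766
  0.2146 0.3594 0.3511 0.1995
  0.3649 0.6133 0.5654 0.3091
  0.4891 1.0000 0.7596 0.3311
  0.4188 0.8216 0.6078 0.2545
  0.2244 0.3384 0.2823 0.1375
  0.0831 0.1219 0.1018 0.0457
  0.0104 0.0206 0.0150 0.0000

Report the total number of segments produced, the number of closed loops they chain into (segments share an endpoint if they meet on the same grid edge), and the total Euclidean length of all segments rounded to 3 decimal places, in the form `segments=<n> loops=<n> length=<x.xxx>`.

segments=8 loops=1 length=6.475

cell (2,0): code 0100 → (2.079,1.000)–(3.000,0.303)
cell (2,1): code 1100 → (2.405,2.000)–(2.079,1.000)
cell (2,2): code 1000 → (3.000,2.270)–(2.405,2.000)
cell (3,0): code 0110 → (3.000,0.303)–(4.000,0.559)
cell (3,1): code 1011 → (4.000,1.831)–(3.762,2.000)
cell (3,2): code 0001 → (3.762,2.000)–(3.000,2.270)
cell (4,0): code 0010 → (4.000,0.559)–(4.368,1.000)
cell (4,1): code 0001 → (4.368,1.000)–(4.000,1.831)
total: 8 segments, chained into 1 closed loop(s), length Σ = 6.474697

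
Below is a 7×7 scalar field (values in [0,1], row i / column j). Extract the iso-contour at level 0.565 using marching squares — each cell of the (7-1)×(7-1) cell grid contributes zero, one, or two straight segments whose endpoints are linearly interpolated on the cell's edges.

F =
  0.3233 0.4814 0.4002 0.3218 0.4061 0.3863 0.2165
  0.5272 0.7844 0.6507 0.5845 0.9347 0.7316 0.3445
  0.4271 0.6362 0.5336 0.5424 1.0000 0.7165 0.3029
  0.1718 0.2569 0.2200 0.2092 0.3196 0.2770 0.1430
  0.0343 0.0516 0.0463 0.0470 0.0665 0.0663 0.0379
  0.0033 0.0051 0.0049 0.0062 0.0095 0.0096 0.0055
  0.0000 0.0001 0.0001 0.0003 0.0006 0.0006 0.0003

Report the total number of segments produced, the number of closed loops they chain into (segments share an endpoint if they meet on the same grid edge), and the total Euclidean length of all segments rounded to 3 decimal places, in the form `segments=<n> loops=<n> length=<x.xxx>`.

segments=16 loops=1 length=13.980

cell (0,0): code 0100 → (0.276,1.000)–(1.000,0.147)
cell (0,1): code 1100 → (0.658,2.000)–(0.276,1.000)
cell (0,2): code 1100 → (0.926,3.000)–(0.658,2.000)
cell (0,3): code 1100 → (0.301,4.000)–(0.926,3.000)
cell (0,4): code 1100 → (0.518,5.000)–(0.301,4.000)
cell (0,5): code 1000 → (1.000,5.430)–(0.518,5.000)
cell (1,0): code 0110 → (1.000,0.147)–(2.000,0.659)
cell (1,1): code 1011 → (2.000,1.694)–(1.732,2.000)
cell (1,2): code 0011 → (1.732,2.000)–(1.463,3.000)
cell (1,3): code 0111 → (1.463,3.000)–(2.000,3.049)
cell (1,5): code 1001 → (2.000,5.366)–(1.000,5.430)
cell (2,0): code 0010 → (2.000,0.659)–(2.188,1.000)
cell (2,1): code 0001 → (2.188,1.000)–(2.000,1.694)
cell (2,3): code 0010 → (2.000,3.049)–(2.639,4.000)
cell (2,4): code 0011 → (2.639,4.000)–(2.345,5.000)
cell (2,5): code 0001 → (2.345,5.000)–(2.000,5.366)
total: 16 segments, chained into 1 closed loop(s), length Σ = 13.979770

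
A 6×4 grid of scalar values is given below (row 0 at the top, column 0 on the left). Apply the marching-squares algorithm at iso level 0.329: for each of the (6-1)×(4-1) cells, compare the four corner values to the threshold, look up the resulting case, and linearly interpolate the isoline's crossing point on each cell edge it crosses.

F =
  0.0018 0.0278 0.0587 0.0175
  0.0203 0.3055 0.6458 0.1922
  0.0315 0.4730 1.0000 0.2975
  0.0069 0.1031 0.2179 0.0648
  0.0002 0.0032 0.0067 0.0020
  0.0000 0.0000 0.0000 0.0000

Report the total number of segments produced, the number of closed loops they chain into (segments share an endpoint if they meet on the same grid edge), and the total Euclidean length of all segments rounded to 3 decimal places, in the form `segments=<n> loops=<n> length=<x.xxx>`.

cell (0,1): code 0100 → (0.460,2.000)–(1.000,1.069)
cell (0,2): code 1000 → (1.000,2.698)–(0.460,2.000)
cell (1,0): code 0100 → (1.140,1.000)–(2.000,0.674)
cell (1,1): code 1110 → (1.000,1.069)–(1.140,1.000)
cell (1,2): code 1001 → (2.000,2.955)–(1.000,2.698)
cell (2,0): code 0010 → (2.000,0.674)–(2.389,1.000)
cell (2,1): code 0011 → (2.389,1.000)–(2.858,2.000)
cell (2,2): code 0001 → (2.858,2.000)–(2.000,2.955)
total: 8 segments, chained into 1 closed loop(s), length Σ = 6.963045

segments=8 loops=1 length=6.963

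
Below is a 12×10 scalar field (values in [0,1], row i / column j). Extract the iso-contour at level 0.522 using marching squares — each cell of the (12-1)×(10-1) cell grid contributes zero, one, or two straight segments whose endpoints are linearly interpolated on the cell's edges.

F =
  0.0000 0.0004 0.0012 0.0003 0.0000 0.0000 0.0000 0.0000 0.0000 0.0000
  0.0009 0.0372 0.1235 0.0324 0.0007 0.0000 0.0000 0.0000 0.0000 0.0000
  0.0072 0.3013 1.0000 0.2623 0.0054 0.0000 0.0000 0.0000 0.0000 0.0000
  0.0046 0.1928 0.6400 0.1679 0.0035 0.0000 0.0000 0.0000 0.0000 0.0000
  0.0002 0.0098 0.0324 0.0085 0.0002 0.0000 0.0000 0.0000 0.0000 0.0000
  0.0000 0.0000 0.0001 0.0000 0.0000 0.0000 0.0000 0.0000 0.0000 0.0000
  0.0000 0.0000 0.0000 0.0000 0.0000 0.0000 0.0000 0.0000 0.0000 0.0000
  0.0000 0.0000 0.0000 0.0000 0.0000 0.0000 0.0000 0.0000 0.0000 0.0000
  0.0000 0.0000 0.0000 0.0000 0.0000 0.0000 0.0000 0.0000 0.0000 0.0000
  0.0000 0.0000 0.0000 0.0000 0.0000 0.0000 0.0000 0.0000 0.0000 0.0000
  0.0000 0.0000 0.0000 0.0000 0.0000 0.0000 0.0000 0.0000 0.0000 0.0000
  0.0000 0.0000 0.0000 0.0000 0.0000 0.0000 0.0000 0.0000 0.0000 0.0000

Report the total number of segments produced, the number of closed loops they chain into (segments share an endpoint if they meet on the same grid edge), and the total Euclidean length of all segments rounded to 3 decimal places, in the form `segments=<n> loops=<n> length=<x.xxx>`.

cell (1,1): code 0100 → (1.455,2.000)–(2.000,1.316)
cell (1,2): code 1000 → (2.000,2.648)–(1.455,2.000)
cell (2,1): code 0110 → (2.000,1.316)–(3.000,1.736)
cell (2,2): code 1001 → (3.000,2.250)–(2.000,2.648)
cell (3,1): code 0010 → (3.000,1.736)–(3.194,2.000)
cell (3,2): code 0001 → (3.194,2.000)–(3.000,2.250)
total: 6 segments, chained into 1 closed loop(s), length Σ = 4.526980

segments=6 loops=1 length=4.527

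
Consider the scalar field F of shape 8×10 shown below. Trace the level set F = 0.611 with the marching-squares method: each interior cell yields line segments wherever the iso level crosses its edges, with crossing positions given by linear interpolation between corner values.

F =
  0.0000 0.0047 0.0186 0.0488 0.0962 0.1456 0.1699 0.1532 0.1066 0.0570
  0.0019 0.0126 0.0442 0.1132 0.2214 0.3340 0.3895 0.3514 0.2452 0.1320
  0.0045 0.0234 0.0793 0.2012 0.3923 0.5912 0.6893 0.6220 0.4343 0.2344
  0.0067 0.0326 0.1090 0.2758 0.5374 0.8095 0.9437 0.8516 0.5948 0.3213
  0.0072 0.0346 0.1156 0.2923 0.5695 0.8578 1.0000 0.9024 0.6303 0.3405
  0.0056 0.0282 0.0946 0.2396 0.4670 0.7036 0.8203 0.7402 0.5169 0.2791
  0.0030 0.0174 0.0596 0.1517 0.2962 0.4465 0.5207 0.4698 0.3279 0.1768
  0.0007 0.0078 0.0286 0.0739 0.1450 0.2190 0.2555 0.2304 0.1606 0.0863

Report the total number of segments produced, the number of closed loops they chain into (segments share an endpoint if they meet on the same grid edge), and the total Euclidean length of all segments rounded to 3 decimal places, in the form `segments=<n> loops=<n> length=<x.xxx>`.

cell (1,5): code 0100 → (1.739,6.000)–(2.000,5.202)
cell (1,6): code 1100 → (1.959,7.000)–(1.739,6.000)
cell (1,7): code 1000 → (2.000,7.059)–(1.959,7.000)
cell (2,4): code 0100 → (2.091,5.000)–(3.000,4.270)
cell (2,5): code 1110 → (2.000,5.202)–(2.091,5.000)
cell (2,7): code 1001 → (3.000,7.937)–(2.000,7.059)
cell (3,4): code 0110 → (3.000,4.270)–(4.000,4.144)
cell (3,7): code 1101 → (3.456,8.000)–(3.000,7.937)
cell (3,8): code 1000 → (4.000,8.067)–(3.456,8.000)
cell (4,4): code 0110 → (4.000,4.144)–(5.000,4.609)
cell (4,7): code 1011 → (5.000,7.579)–(4.170,8.000)
cell (4,8): code 0001 → (4.170,8.000)–(4.000,8.067)
cell (5,4): code 0010 → (5.000,4.609)–(5.360,5.000)
cell (5,5): code 0011 → (5.360,5.000)–(5.699,6.000)
cell (5,6): code 0011 → (5.699,6.000)–(5.478,7.000)
cell (5,7): code 0001 → (5.478,7.000)–(5.000,7.579)
total: 16 segments, chained into 1 closed loop(s), length Σ = 12.247723

segments=16 loops=1 length=12.248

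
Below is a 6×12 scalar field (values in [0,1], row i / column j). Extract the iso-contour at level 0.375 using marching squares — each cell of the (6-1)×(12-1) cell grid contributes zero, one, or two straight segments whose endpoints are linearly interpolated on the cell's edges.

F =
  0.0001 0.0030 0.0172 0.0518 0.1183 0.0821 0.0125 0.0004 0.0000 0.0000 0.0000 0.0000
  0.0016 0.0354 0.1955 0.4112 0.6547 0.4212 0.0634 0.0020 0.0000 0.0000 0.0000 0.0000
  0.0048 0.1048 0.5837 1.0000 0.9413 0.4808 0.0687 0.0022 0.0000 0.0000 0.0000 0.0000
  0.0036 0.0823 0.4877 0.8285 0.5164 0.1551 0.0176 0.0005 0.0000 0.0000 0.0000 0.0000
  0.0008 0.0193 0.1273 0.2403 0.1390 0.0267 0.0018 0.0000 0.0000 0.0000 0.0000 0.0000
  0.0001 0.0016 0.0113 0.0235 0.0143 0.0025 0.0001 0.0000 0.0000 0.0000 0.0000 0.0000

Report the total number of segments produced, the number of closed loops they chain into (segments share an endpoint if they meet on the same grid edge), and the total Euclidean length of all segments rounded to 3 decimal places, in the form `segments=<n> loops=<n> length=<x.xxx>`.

cell (0,2): code 0100 → (0.899,3.000)–(1.000,2.832)
cell (0,3): code 1100 → (0.479,4.000)–(0.899,3.000)
cell (0,4): code 1100 → (0.864,5.000)–(0.479,4.000)
cell (0,5): code 1000 → (1.000,5.129)–(0.864,5.000)
cell (1,1): code 0100 → (1.462,2.000)–(2.000,1.564)
cell (1,2): code 1110 → (1.000,2.832)–(1.462,2.000)
cell (1,5): code 1001 → (2.000,5.257)–(1.000,5.129)
cell (2,1): code 0110 → (2.000,1.564)–(3.000,1.722)
cell (2,4): code 1011 → (3.000,4.391)–(2.325,5.000)
cell (2,5): code 0001 → (2.325,5.000)–(2.000,5.257)
cell (3,1): code 0010 → (3.000,1.722)–(3.313,2.000)
cell (3,2): code 0011 → (3.313,2.000)–(3.771,3.000)
cell (3,3): code 0011 → (3.771,3.000)–(3.375,4.000)
cell (3,4): code 0001 → (3.375,4.000)–(3.000,4.391)
total: 14 segments, chained into 1 closed loop(s), length Σ = 10.663442

segments=14 loops=1 length=10.663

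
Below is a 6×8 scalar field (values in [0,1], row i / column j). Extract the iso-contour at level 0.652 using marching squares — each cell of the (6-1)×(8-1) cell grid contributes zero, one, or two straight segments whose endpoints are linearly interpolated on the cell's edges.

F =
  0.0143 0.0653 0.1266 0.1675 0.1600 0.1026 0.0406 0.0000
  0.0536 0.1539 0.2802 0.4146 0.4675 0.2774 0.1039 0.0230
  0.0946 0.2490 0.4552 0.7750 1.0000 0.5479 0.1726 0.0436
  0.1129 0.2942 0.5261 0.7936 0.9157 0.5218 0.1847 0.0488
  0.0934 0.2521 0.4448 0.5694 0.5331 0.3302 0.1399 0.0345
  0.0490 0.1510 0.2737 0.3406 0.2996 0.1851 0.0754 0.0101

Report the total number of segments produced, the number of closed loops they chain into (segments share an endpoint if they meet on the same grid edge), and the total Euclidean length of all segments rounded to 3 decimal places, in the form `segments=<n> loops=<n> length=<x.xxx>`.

segments=8 loops=1 length=7.374

cell (1,2): code 0100 → (1.659,3.000)–(2.000,2.615)
cell (1,3): code 1100 → (1.346,4.000)–(1.659,3.000)
cell (1,4): code 1000 → (2.000,4.770)–(1.346,4.000)
cell (2,2): code 0110 → (2.000,2.615)–(3.000,2.471)
cell (2,4): code 1001 → (3.000,4.669)–(2.000,4.770)
cell (3,2): code 0010 → (3.000,2.471)–(3.632,3.000)
cell (3,3): code 0011 → (3.632,3.000)–(3.689,4.000)
cell (3,4): code 0001 → (3.689,4.000)–(3.000,4.669)
total: 8 segments, chained into 1 closed loop(s), length Σ = 7.373575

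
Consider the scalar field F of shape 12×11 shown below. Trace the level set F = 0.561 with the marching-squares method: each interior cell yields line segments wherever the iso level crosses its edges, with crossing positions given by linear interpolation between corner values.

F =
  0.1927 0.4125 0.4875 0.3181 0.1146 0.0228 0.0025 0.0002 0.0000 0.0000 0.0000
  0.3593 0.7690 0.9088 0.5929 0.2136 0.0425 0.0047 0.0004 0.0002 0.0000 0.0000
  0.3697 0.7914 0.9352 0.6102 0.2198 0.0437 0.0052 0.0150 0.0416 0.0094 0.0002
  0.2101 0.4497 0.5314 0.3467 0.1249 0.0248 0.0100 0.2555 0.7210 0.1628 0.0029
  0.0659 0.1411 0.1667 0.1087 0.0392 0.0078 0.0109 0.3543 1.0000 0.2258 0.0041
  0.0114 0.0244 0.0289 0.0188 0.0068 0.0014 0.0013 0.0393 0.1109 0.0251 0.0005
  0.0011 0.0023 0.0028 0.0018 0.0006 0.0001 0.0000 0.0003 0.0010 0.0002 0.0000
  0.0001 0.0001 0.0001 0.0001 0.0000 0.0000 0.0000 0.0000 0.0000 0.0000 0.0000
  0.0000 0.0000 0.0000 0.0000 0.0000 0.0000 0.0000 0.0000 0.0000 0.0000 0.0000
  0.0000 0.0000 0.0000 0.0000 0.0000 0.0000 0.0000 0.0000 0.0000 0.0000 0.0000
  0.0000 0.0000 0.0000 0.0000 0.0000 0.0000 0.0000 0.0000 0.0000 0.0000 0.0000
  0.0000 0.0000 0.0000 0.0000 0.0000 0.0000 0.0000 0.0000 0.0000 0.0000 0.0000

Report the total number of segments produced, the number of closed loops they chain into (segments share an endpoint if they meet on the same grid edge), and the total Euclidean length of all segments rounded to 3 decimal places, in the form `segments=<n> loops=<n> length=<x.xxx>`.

cell (0,0): code 0100 → (0.417,1.000)–(1.000,0.492)
cell (0,1): code 1100 → (0.174,2.000)–(0.417,1.000)
cell (0,2): code 1100 → (0.884,3.000)–(0.174,2.000)
cell (0,3): code 1000 → (1.000,3.084)–(0.884,3.000)
cell (1,0): code 0110 → (1.000,0.492)–(2.000,0.454)
cell (1,3): code 1001 → (2.000,3.126)–(1.000,3.084)
cell (2,0): code 0010 → (2.000,0.454)–(2.674,1.000)
cell (2,1): code 0011 → (2.674,1.000)–(2.927,2.000)
cell (2,2): code 0011 → (2.927,2.000)–(2.187,3.000)
cell (2,3): code 0001 → (2.187,3.000)–(2.000,3.126)
cell (2,7): code 0100 → (2.764,8.000)–(3.000,7.656)
cell (2,8): code 1000 → (3.000,8.287)–(2.764,8.000)
cell (3,7): code 0110 → (3.000,7.656)–(4.000,7.320)
cell (3,8): code 1001 → (4.000,8.567)–(3.000,8.287)
cell (4,7): code 0010 → (4.000,7.320)–(4.494,8.000)
cell (4,8): code 0001 → (4.494,8.000)–(4.000,8.567)
total: 16 segments, chained into 2 closed loop(s), length Σ = 13.015198

segments=16 loops=2 length=13.015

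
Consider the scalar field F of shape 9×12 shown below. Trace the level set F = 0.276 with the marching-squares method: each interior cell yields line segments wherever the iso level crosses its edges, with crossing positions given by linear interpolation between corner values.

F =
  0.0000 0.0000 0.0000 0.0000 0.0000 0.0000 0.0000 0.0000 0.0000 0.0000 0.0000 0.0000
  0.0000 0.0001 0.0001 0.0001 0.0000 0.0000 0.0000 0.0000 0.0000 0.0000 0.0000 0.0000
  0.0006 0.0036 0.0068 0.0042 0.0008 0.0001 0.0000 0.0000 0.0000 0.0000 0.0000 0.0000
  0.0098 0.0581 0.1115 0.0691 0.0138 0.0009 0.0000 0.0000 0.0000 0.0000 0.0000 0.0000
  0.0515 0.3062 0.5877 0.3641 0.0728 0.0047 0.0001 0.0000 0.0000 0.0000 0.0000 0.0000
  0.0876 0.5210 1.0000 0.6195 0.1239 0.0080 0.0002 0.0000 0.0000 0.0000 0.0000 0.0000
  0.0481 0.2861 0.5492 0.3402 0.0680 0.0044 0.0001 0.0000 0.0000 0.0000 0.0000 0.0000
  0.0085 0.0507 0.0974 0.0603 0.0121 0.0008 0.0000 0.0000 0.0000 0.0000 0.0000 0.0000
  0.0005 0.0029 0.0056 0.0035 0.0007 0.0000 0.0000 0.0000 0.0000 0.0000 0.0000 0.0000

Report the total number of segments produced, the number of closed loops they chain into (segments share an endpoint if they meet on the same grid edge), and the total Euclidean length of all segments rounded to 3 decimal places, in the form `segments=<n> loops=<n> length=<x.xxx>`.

segments=12 loops=1 length=9.791

cell (3,0): code 0100 → (3.878,1.000)–(4.000,0.881)
cell (3,1): code 1100 → (3.345,2.000)–(3.878,1.000)
cell (3,2): code 1100 → (3.701,3.000)–(3.345,2.000)
cell (3,3): code 1000 → (4.000,3.302)–(3.701,3.000)
cell (4,0): code 0110 → (4.000,0.881)–(5.000,0.435)
cell (4,3): code 1001 → (5.000,3.693)–(4.000,3.302)
cell (5,0): code 0110 → (5.000,0.435)–(6.000,0.958)
cell (5,3): code 1001 → (6.000,3.236)–(5.000,3.693)
cell (6,0): code 0010 → (6.000,0.958)–(6.043,1.000)
cell (6,1): code 0011 → (6.043,1.000)–(6.605,2.000)
cell (6,2): code 0011 → (6.605,2.000)–(6.229,3.000)
cell (6,3): code 0001 → (6.229,3.000)–(6.000,3.236)
total: 12 segments, chained into 1 closed loop(s), length Σ = 9.790835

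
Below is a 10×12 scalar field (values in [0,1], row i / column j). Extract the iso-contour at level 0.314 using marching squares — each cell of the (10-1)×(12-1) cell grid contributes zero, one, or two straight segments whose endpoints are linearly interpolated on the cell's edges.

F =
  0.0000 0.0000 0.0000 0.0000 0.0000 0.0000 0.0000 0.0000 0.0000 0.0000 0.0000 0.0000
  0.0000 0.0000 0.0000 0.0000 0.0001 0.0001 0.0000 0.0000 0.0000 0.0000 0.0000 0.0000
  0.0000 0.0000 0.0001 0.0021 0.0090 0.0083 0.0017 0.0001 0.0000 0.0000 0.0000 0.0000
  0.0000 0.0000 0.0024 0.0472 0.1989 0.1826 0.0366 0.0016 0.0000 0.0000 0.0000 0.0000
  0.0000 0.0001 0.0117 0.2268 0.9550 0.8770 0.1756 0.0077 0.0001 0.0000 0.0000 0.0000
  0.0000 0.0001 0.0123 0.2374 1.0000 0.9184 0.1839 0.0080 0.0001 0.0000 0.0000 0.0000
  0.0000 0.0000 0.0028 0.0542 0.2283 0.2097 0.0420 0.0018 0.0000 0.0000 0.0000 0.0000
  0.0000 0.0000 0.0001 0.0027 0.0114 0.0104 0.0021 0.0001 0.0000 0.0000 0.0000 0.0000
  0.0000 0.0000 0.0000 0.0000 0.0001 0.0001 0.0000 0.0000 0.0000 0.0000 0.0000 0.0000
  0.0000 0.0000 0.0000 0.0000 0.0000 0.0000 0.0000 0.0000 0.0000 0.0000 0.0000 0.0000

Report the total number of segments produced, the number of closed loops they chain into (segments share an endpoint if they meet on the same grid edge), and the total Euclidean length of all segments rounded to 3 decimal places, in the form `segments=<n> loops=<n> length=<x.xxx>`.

segments=8 loops=1 length=8.815

cell (3,3): code 0100 → (3.152,4.000)–(4.000,3.120)
cell (3,4): code 1100 → (3.189,5.000)–(3.152,4.000)
cell (3,5): code 1000 → (4.000,5.803)–(3.189,5.000)
cell (4,3): code 0110 → (4.000,3.120)–(5.000,3.100)
cell (4,5): code 1001 → (5.000,5.823)–(4.000,5.803)
cell (5,3): code 0010 → (5.000,3.100)–(5.889,4.000)
cell (5,4): code 0011 → (5.889,4.000)–(5.853,5.000)
cell (5,5): code 0001 → (5.853,5.000)–(5.000,5.823)
total: 8 segments, chained into 1 closed loop(s), length Σ = 8.814510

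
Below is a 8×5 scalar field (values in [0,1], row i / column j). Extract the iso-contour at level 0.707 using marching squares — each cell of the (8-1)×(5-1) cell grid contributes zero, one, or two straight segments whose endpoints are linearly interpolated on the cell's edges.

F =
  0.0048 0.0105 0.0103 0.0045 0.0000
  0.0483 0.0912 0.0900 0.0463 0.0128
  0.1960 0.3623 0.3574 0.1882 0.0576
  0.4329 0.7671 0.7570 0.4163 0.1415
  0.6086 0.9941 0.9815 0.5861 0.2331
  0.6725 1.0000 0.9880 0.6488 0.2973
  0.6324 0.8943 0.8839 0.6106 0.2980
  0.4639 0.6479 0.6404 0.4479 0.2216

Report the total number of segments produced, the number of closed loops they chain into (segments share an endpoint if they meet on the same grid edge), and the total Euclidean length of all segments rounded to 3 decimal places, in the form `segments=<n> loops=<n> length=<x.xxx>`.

segments=12 loops=1 length=10.785

cell (2,0): code 0100 → (2.852,1.000)–(3.000,0.820)
cell (2,1): code 1100 → (2.875,2.000)–(2.852,1.000)
cell (2,2): code 1000 → (3.000,2.147)–(2.875,2.000)
cell (3,0): code 0110 → (3.000,0.820)–(4.000,0.255)
cell (3,2): code 1001 → (4.000,2.694)–(3.000,2.147)
cell (4,0): code 0110 → (4.000,0.255)–(5.000,0.105)
cell (4,2): code 1001 → (5.000,2.828)–(4.000,2.694)
cell (5,0): code 0110 → (5.000,0.105)–(6.000,0.285)
cell (5,2): code 1001 → (6.000,2.647)–(5.000,2.828)
cell (6,0): code 0010 → (6.000,0.285)–(6.760,1.000)
cell (6,1): code 0011 → (6.760,1.000)–(6.726,2.000)
cell (6,2): code 0001 → (6.726,2.000)–(6.000,2.647)
total: 12 segments, chained into 1 closed loop(s), length Σ = 10.784574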